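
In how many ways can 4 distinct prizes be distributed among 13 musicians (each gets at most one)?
P(13,4) = 13!/(13-4)! = 17160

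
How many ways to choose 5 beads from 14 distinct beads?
C(14,5) = 14!/(5!×9!) = 2002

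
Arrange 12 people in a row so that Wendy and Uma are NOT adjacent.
Total - adjacent = 12! - (12-1)!×2 = 479001600 - 79833600 = 399168000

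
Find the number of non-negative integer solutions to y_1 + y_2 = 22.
C(22+2-1, 2-1) = C(23, 1) = 23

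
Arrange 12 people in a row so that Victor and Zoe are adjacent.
Treat as block: (12-1)! × 2! = 39916800 × 2 = 79833600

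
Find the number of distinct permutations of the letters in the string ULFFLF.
6! / (1! × 3! × 2!) = 60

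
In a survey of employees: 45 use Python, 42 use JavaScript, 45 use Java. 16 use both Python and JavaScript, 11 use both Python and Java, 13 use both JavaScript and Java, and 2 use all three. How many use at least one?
|A∪B∪C| = 45+42+45-16-11-13+2 = 94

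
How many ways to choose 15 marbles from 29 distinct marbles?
C(29,15) = 29!/(15!×14!) = 77558760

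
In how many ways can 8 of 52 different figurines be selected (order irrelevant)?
C(52,8) = 52!/(8!×44!) = 752538150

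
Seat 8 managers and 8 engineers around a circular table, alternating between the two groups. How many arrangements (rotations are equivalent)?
Fix one of the managers: (8-1)! ways for the remaining managers, × 8! ways for the engineers = 5040 × 40320 = 203212800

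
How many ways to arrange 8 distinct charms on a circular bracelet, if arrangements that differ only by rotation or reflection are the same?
(8-1)!/2 = 5040/2 = 2520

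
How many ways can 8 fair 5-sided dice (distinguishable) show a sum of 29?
Coefficient of x^29 in (x + x² + ... + x^5)^8. By inclusion-exclusion on dice exceeding 5: Σ_j (-1)^j C(8,j)·C(29-1-5j, 7) = C(8,0)·C(28,7) - C(8,1)·C(23,7) + C(8,2)·C(18,7) - C(8,3)·C(13,7) + C(8,4)·C(8,7) = 1·1184040 - 8·245157 + 28·31824 - 56·1716 + 70·8 = 18320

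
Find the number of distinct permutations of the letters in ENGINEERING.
11! / (3! × 3! × 2! × 2! × 1!) = 277200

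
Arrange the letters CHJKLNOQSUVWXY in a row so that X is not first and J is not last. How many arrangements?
By inclusion-exclusion: 14! - 2×(14-1)! + (14-2)! = 87178291200 - 12454041600 + 479001600 = 75203251200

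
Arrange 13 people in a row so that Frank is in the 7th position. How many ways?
Fix one position: (13-1)! = 479001600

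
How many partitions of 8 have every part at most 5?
Let r_j(i) = number of partitions of i into parts ≤ j, for i = 0..8. r_1(i) = 1 for all i; r_j(i) = r_{j-1}(i) + r_j(i-j). Rows j = 2..5: ≤2: 1 1 2 2 3 3 4 4 5; ≤3: 1 1 2 3 4 5 7 8 10; ≤4: 1 1 2 3 5 6 9 11 15; ≤5: 1 1 2 3 5 7 10 13 18. r_5(8) = 18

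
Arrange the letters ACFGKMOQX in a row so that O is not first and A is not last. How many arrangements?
By inclusion-exclusion: 9! - 2×(9-1)! + (9-2)! = 362880 - 80640 + 5040 = 287280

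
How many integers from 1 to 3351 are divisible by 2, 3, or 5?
⌊3351/2⌋+⌊3351/3⌋+⌊3351/5⌋ - ⌊3351/6⌋-⌊3351/10⌋-⌊3351/15⌋ + ⌊3351/30⌋ = 1675+1117+670 - 558-335-223 + 111 = 2457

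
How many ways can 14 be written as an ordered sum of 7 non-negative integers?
C(14+7-1, 7-1) = C(20, 6) = 38760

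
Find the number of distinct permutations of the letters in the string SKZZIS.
6! / (1! × 2! × 1! × 2!) = 180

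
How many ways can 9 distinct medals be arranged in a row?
9! = 362880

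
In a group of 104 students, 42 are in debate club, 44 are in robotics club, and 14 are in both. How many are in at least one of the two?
|A∪B| = |A| + |B| - |A∩B| = 42 + 44 - 14 = 72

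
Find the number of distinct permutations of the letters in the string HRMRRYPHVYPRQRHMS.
17! / (1! × 2! × 2! × 3! × 1! × 1! × 2! × 5!) = 61751289600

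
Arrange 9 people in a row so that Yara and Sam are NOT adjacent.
Total - adjacent = 9! - (9-1)!×2 = 362880 - 80640 = 282240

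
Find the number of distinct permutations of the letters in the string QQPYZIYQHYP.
11! / (1! × 2! × 1! × 1! × 3! × 3!) = 554400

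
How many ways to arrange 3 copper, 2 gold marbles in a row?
5! / (3! × 2!) = 10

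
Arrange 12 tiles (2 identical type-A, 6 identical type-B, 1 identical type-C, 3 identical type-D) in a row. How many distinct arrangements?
12! / (2! × 6! × 1! × 3!) = 55440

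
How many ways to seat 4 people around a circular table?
Circular: fix one position, arrange the rest. (4-1)! = 6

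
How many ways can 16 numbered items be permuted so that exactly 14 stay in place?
Choose the 14 fixed points C(16,14) = 120, derange the rest: !2 = Σ_{j=0}^{2} (-1)^j·2!/j! = 2 - 2 + 1 = 1. Product = 120 × 1 = 120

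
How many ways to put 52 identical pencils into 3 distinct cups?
C(52+3-1, 3-1) = C(54, 2) = 1431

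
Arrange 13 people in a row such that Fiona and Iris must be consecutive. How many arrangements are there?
Treat the 2 as one block: (13-2+1)! × 2! = 479001600 × 2 = 958003200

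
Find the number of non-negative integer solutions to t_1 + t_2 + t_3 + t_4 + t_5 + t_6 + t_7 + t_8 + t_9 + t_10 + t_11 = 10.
C(10+11-1, 11-1) = C(20, 10) = 184756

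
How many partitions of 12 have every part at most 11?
Let r_j(i) = number of partitions of i into parts ≤ j, for i = 0..12. r_1(i) = 1 for all i; r_j(i) = r_{j-1}(i) + r_j(i-j). Rows j = 2..11: ≤2: 1 1 2 2 3 3 4 4 5 5 6 6 7; ≤3: 1 1 2 3 4 5 7 8 10 12 14 16 19; ≤4: 1 1 2 3 5 6 9 11 15 18 23 27 34; ≤5: 1 1 2 3 5 7 10 13 18 23 30 37 47; ≤6: 1 1 2 3 5 7 11 14 20 26 35 44 58; ≤7: 1 1 2 3 5 7 11 15 21 28 38 49 65; ≤8: 1 1 2 3 5 7 11 15 22 29 40 52 70; ≤9: 1 1 2 3 5 7 11 15 22 30 41 54 73; ≤10: 1 1 2 3 5 7 11 15 22 30 42 55 75; ≤11: 1 1 2 3 5 7 11 15 22 30 42 56 76. r_11(12) = 76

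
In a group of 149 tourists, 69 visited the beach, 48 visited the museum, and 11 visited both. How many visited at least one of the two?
|A∪B| = |A| + |B| - |A∩B| = 69 + 48 - 11 = 106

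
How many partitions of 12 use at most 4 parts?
By conjugation, equals partitions of 12 into parts ≤ 4. Let r_j(i) = number of partitions of i into parts ≤ j, for i = 0..12. r_1(i) = 1 for all i; r_j(i) = r_{j-1}(i) + r_j(i-j). Rows j = 2..4: ≤2: 1 1 2 2 3 3 4 4 5 5 6 6 7; ≤3: 1 1 2 3 4 5 7 8 10 12 14 16 19; ≤4: 1 1 2 3 5 6 9 11 15 18 23 27 34. r_4(12) = 34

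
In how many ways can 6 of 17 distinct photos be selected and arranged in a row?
P(17,6) = 17!/(17-6)! = 8910720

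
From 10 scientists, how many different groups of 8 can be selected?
C(10,8) = 10!/(8!×2!) = 45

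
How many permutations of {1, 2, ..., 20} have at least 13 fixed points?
Exactly j fixed points: C(20,j)·!(20-j); sum over j ≥ 13 (derangement numbers via !m = (m-1)·(!(m-1) + !(m-2)): !0..!7 = 1, 0, 1, 2, 9, 44, 265, 1854). Σ_{j=13}^{20} C(20,j)·!(20-j) = C(20,13)·!7 + C(20,14)·!6 + C(20,15)·!5 + C(20,16)·!4 + C(20,17)·!3 + C(20,18)·!2 + C(20,19)·!1 + C(20,20)·!0 = 77520·1854 + 38760·265 + 15504·44 + 4845·9 + 1140·2 + 190·1 + 20·0 + 1·1 = 154721732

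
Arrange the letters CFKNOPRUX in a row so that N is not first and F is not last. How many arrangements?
By inclusion-exclusion: 9! - 2×(9-1)! + (9-2)! = 362880 - 80640 + 5040 = 287280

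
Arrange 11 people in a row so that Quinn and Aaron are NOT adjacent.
Total - adjacent = 11! - (11-1)!×2 = 39916800 - 7257600 = 32659200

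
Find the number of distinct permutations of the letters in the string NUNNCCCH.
8! / (1! × 3! × 3! × 1!) = 1120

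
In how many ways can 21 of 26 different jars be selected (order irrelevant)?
C(26,21) = 26!/(21!×5!) = 65780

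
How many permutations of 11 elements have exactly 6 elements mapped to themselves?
Choose the 6 fixed points C(11,6) = 462, derange the rest: !5 = Σ_{j=0}^{5} (-1)^j·5!/j! = 120 - 120 + 60 - 20 + 5 - 1 = 44. Product = 462 × 44 = 20328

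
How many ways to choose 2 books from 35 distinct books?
C(35,2) = 35!/(2!×33!) = 595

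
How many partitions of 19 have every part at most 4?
Let r_j(i) = number of partitions of i into parts ≤ j, for i = 0..19. r_1(i) = 1 for all i; r_j(i) = r_{j-1}(i) + r_j(i-j). Rows j = 2..4: ≤2: 1 1 2 2 3 3 4 4 5 5 6 6 7 7 8 8 9 9 10 10; ≤3: 1 1 2 3 4 5 7 8 10 12 14 16 19 21 24 27 30 33 37 40; ≤4: 1 1 2 3 5 6 9 11 15 18 23 27 34 39 47 54 64 72 84 94. r_4(19) = 94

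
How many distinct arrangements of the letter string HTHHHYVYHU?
10! / (1! × 2! × 5! × 1! × 1!) = 15120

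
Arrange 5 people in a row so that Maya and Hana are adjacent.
Treat as block: (5-1)! × 2! = 24 × 2 = 48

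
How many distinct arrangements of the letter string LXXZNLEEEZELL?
13! / (2! × 4! × 4! × 2! × 1!) = 2702700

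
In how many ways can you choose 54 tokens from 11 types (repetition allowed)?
C(54+11-1, 11-1) = C(64, 10) = 151473214816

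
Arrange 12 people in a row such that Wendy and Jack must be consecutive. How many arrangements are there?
Treat the 2 as one block: (12-2+1)! × 2! = 39916800 × 2 = 79833600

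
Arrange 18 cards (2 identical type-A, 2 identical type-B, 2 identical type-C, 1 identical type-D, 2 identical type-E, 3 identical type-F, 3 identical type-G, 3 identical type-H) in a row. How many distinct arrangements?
18! / (2! × 2! × 2! × 1! × 2! × 3! × 3! × 3!) = 1852538688000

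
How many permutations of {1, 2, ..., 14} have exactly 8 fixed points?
Choose the 8 fixed points C(14,8) = 3003, derange the rest: !6 = Σ_{j=0}^{6} (-1)^j·6!/j! = 720 - 720 + 360 - 120 + 30 - 6 + 1 = 265. Product = 3003 × 265 = 795795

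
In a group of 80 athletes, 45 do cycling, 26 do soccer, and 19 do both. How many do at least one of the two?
|A∪B| = |A| + |B| - |A∩B| = 45 + 26 - 19 = 52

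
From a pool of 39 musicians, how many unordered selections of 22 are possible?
C(39,22) = 39!/(22!×17!) = 51021117810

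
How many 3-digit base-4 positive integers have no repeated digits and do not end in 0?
Last digit: 3 nonzero choices. First digit: 2 (nonzero, ≠last). Middle 1: P(2,1) = 2. Total = 12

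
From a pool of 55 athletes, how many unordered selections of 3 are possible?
C(55,3) = 55!/(3!×52!) = 26235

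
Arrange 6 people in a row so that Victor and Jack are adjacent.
Treat as block: (6-1)! × 2! = 120 × 2 = 240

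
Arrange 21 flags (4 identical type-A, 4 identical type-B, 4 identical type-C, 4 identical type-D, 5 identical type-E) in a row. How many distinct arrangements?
21! / (4! × 4! × 4! × 4! × 5!) = 1283268987000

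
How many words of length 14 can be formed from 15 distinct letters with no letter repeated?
P(15,14) = 15!/(15-14)! = 1307674368000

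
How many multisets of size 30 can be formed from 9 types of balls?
C(30+9-1, 9-1) = C(38, 8) = 48903492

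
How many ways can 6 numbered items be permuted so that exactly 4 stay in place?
Choose the 4 fixed points C(6,4) = 15, derange the rest: !2 = Σ_{j=0}^{2} (-1)^j·2!/j! = 2 - 2 + 1 = 1. Product = 15 × 1 = 15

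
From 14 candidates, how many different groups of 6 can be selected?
C(14,6) = 14!/(6!×8!) = 3003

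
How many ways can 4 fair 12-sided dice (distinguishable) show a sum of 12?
Coefficient of x^12 in (x + x² + ... + x^12)^4. By inclusion-exclusion on dice exceeding 12: Σ_j (-1)^j C(4,j)·C(12-1-12j, 3) = C(4,0)·C(11,3) = 1·165 = 165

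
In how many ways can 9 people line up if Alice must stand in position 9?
Fix one position: (9-1)! = 40320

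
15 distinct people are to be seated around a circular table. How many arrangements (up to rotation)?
Circular: fix one position, arrange the rest. (15-1)! = 87178291200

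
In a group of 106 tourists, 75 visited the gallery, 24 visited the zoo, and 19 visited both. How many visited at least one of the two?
|A∪B| = |A| + |B| - |A∩B| = 75 + 24 - 19 = 80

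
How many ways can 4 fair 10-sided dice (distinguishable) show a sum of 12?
Coefficient of x^12 in (x + x² + ... + x^10)^4. By inclusion-exclusion on dice exceeding 10: Σ_j (-1)^j C(4,j)·C(12-1-10j, 3) = C(4,0)·C(11,3) = 1·165 = 165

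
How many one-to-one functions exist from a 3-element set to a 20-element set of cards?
P(20,3) = 20!/(20-3)! = 6840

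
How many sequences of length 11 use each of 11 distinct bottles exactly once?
11! = 39916800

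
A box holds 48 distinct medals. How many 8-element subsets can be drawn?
C(48,8) = 48!/(8!×40!) = 377348994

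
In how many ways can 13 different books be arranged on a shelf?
13! = 6227020800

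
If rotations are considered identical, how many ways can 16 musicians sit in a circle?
Circular: fix one position, arrange the rest. (16-1)! = 1307674368000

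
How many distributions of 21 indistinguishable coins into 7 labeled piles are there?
C(21+7-1, 7-1) = C(27, 6) = 296010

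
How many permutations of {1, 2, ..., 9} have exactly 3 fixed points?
Choose the 3 fixed points C(9,3) = 84, derange the rest: !6 = Σ_{j=0}^{6} (-1)^j·6!/j! = 720 - 720 + 360 - 120 + 30 - 6 + 1 = 265. Product = 84 × 265 = 22260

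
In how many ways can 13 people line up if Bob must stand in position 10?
Fix one position: (13-1)! = 479001600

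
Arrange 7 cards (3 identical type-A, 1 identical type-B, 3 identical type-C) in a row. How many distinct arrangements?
7! / (3! × 1! × 3!) = 140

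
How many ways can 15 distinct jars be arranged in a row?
15! = 1307674368000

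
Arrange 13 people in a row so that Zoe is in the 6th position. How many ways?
Fix one position: (13-1)! = 479001600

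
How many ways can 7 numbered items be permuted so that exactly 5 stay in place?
Choose the 5 fixed points C(7,5) = 21, derange the rest: !2 = Σ_{j=0}^{2} (-1)^j·2!/j! = 2 - 2 + 1 = 1. Product = 21 × 1 = 21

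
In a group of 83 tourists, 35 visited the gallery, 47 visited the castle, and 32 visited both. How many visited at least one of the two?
|A∪B| = |A| + |B| - |A∩B| = 35 + 47 - 32 = 50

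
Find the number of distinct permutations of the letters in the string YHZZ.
4! / (2! × 1! × 1!) = 12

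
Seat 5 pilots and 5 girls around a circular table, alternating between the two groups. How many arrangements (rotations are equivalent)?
Fix one of the pilots: (5-1)! ways for the remaining pilots, × 5! ways for the girls = 24 × 120 = 2880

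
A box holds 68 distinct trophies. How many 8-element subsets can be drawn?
C(68,8) = 68!/(8!×60!) = 7392009768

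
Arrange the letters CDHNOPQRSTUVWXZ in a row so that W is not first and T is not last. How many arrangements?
By inclusion-exclusion: 15! - 2×(15-1)! + (15-2)! = 1307674368000 - 174356582400 + 6227020800 = 1139544806400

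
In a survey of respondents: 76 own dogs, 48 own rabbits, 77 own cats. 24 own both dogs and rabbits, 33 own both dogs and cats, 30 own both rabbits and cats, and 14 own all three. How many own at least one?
|A∪B∪C| = 76+48+77-24-33-30+14 = 128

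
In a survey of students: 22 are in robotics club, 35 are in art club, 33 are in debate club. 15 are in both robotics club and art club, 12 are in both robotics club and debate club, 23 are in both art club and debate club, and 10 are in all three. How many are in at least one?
|A∪B∪C| = 22+35+33-15-12-23+10 = 50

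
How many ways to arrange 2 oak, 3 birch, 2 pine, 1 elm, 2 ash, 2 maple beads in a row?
12! / (2! × 3! × 2! × 1! × 2! × 2!) = 4989600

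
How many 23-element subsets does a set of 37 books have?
C(37,23) = 37!/(23!×14!) = 6107086800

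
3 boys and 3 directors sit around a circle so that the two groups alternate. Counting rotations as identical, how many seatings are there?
Fix one of the boys: (3-1)! ways for the remaining boys, × 3! ways for the directors = 2 × 6 = 12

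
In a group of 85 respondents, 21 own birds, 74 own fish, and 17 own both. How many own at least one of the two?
|A∪B| = |A| + |B| - |A∩B| = 21 + 74 - 17 = 78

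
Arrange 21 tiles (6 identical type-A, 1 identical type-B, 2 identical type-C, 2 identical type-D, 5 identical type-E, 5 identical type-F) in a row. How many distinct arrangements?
21! / (6! × 1! × 2! × 2! × 5! × 5!) = 1231938227520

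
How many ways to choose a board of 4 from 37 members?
C(37,4) = 37!/(4!×33!) = 66045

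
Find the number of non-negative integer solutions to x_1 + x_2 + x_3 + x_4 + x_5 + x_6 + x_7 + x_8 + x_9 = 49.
C(49+9-1, 9-1) = C(57, 8) = 1652411475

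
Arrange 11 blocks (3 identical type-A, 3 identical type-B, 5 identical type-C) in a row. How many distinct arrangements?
11! / (3! × 3! × 5!) = 9240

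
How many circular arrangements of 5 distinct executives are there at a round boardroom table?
Circular: fix one position, arrange the rest. (5-1)! = 24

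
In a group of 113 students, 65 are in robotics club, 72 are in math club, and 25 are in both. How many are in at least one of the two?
|A∪B| = |A| + |B| - |A∩B| = 65 + 72 - 25 = 112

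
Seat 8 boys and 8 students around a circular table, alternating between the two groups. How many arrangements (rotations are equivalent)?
Fix one of the boys: (8-1)! ways for the remaining boys, × 8! ways for the students = 5040 × 40320 = 203212800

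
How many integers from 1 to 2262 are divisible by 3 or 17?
⌊2262/3⌋ + ⌊2262/17⌋ - ⌊2262/51⌋ = 754 + 133 - 44 = 843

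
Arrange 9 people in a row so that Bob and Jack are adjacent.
Treat as block: (9-1)! × 2! = 40320 × 2 = 80640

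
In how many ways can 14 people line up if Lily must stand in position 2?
Fix one position: (14-1)! = 6227020800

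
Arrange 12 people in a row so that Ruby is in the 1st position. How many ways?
Fix one position: (12-1)! = 39916800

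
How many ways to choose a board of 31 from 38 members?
C(38,31) = 38!/(31!×7!) = 12620256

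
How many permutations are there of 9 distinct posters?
9! = 362880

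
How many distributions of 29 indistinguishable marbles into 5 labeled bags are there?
C(29+5-1, 5-1) = C(33, 4) = 40920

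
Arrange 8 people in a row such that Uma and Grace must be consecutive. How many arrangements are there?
Treat the 2 as one block: (8-2+1)! × 2! = 5040 × 2 = 10080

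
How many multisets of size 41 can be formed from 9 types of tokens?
C(41+9-1, 9-1) = C(49, 8) = 450978066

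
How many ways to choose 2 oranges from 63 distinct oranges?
C(63,2) = 63!/(2!×61!) = 1953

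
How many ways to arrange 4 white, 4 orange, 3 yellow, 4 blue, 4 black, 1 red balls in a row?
20! / (4! × 4! × 3! × 4! × 4! × 1!) = 1222160940000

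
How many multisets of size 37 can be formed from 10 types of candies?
C(37+10-1, 10-1) = C(46, 9) = 1101716330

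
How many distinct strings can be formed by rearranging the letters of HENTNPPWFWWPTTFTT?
17! / (3! × 2! × 1! × 3! × 2! × 1! × 5!) = 20583763200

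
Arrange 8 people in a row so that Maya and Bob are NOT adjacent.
Total - adjacent = 8! - (8-1)!×2 = 40320 - 10080 = 30240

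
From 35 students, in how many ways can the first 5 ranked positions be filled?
P(35,5) = 35!/(35-5)! = 38955840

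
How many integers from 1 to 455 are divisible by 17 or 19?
⌊455/17⌋ + ⌊455/19⌋ - ⌊455/323⌋ = 26 + 23 - 1 = 48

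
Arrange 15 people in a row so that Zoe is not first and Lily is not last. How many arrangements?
By inclusion-exclusion: 15! - 2×(15-1)! + (15-2)! = 1307674368000 - 174356582400 + 6227020800 = 1139544806400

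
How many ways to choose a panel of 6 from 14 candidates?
C(14,6) = 14!/(6!×8!) = 3003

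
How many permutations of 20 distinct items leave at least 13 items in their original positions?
Exactly j fixed points: C(20,j)·!(20-j); sum over j ≥ 13 (derangement numbers via !m = (m-1)·(!(m-1) + !(m-2)): !0..!7 = 1, 0, 1, 2, 9, 44, 265, 1854). Σ_{j=13}^{20} C(20,j)·!(20-j) = C(20,13)·!7 + C(20,14)·!6 + C(20,15)·!5 + C(20,16)·!4 + C(20,17)·!3 + C(20,18)·!2 + C(20,19)·!1 + C(20,20)·!0 = 77520·1854 + 38760·265 + 15504·44 + 4845·9 + 1140·2 + 190·1 + 20·0 + 1·1 = 154721732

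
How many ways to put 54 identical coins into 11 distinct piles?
C(54+11-1, 11-1) = C(64, 10) = 151473214816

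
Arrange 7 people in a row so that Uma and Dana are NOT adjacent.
Total - adjacent = 7! - (7-1)!×2 = 5040 - 1440 = 3600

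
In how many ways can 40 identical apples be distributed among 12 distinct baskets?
C(40+12-1, 12-1) = C(51, 11) = 47626016970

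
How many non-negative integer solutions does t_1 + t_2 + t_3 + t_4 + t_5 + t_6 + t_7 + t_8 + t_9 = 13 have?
C(13+9-1, 9-1) = C(21, 8) = 203490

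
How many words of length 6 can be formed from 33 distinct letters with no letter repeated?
P(33,6) = 33!/(33-6)! = 797448960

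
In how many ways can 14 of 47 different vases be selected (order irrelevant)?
C(47,14) = 47!/(14!×33!) = 341643774795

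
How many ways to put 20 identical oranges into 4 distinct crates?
C(20+4-1, 4-1) = C(23, 3) = 1771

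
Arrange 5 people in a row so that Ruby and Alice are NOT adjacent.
Total - adjacent = 5! - (5-1)!×2 = 120 - 48 = 72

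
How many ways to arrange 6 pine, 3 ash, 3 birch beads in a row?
12! / (6! × 3! × 3!) = 18480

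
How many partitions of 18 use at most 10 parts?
By conjugation, equals partitions of 18 into parts ≤ 10. Let r_j(i) = number of partitions of i into parts ≤ j, for i = 0..18. r_1(i) = 1 for all i; r_j(i) = r_{j-1}(i) + r_j(i-j). Rows j = 2..10: ≤2: 1 1 2 2 3 3 4 4 5 5 6 6 7 7 8 8 9 9 10; ≤3: 1 1 2 3 4 5 7 8 10 12 14 16 19 21 24 27 30 33 37; ≤4: 1 1 2 3 5 6 9 11 15 18 23 27 34 39 47 54 64 72 84; ≤5: 1 1 2 3 5 7 10 13 18 23 30 37 47 57 70 84 101 119 141; ≤6: 1 1 2 3 5 7 11 14 20 26 35 44 58 71 90 110 136 163 199; ≤7: 1 1 2 3 5 7 11 15 21 28 38 49 65 82 105 131 164 201 248; ≤8: 1 1 2 3 5 7 11 15 22 29 40 52 70 89 116 146 186 230 288; ≤9: 1 1 2 3 5 7 11 15 22 30 41 54 73 94 123 157 201 252 318; ≤10: 1 1 2 3 5 7 11 15 22 30 42 55 75 97 128 164 212 267 340. r_10(18) = 340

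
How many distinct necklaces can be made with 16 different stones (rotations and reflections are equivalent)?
(16-1)!/2 = 1307674368000/2 = 653837184000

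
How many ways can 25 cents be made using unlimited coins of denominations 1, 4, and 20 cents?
Coefficient of x^25 in 1/(1-x^1) · 1/(1-x^4) · 1/(1-x^20). Case on j = number of 20-cent coins (j = 0..1); remainder r = 25 - 20j is made from {1,4} in ⌊r/4⌋+1 ways. r = 25, 5 → 7 + 2 = 9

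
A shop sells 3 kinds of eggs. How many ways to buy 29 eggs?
C(29+3-1, 3-1) = C(31, 2) = 465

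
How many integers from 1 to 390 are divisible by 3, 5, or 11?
⌊390/3⌋+⌊390/5⌋+⌊390/11⌋ - ⌊390/15⌋-⌊390/33⌋-⌊390/55⌋ + ⌊390/165⌋ = 130+78+35 - 26-11-7 + 2 = 201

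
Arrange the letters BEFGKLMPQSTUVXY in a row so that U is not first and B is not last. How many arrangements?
By inclusion-exclusion: 15! - 2×(15-1)! + (15-2)! = 1307674368000 - 174356582400 + 6227020800 = 1139544806400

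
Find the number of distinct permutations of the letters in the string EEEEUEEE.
8! / (1! × 7!) = 8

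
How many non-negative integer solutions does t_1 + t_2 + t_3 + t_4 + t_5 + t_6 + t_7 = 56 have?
C(56+7-1, 7-1) = C(62, 6) = 61474519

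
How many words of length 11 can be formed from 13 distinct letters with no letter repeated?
P(13,11) = 13!/(13-11)! = 3113510400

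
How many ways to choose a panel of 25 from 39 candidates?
C(39,25) = 39!/(25!×14!) = 15084504396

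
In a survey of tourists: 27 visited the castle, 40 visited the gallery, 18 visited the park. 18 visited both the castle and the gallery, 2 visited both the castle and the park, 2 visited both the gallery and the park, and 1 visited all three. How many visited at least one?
|A∪B∪C| = 27+40+18-18-2-2+1 = 64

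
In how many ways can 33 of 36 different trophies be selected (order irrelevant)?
C(36,33) = 36!/(33!×3!) = 7140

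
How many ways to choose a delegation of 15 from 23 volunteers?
C(23,15) = 23!/(15!×8!) = 490314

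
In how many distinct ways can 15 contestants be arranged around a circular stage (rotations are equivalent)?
Circular: fix one position, arrange the rest. (15-1)! = 87178291200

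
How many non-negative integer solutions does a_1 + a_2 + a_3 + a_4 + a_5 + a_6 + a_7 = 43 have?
C(43+7-1, 7-1) = C(49, 6) = 13983816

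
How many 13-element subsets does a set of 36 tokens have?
C(36,13) = 36!/(13!×23!) = 2310789600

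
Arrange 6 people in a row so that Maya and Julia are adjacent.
Treat as block: (6-1)! × 2! = 120 × 2 = 240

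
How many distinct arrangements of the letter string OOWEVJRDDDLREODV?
16! / (1! × 2! × 1! × 3! × 2! × 4! × 2! × 1!) = 18162144000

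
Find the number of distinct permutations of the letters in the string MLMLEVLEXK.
10! / (1! × 2! × 1! × 3! × 2! × 1!) = 151200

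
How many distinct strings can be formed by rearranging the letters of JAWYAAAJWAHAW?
13! / (1! × 3! × 2! × 1! × 6!) = 720720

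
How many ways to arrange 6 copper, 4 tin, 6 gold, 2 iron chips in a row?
18! / (6! × 4! × 6! × 2!) = 257297040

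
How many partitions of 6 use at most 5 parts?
By conjugation, equals partitions of 6 into parts ≤ 5. Let r_j(i) = number of partitions of i into parts ≤ j, for i = 0..6. r_1(i) = 1 for all i; r_j(i) = r_{j-1}(i) + r_j(i-j). Rows j = 2..5: ≤2: 1 1 2 2 3 3 4; ≤3: 1 1 2 3 4 5 7; ≤4: 1 1 2 3 5 6 9; ≤5: 1 1 2 3 5 7 10. r_5(6) = 10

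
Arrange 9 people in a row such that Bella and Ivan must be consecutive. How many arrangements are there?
Treat the 2 as one block: (9-2+1)! × 2! = 40320 × 2 = 80640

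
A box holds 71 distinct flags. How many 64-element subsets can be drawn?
C(71,64) = 71!/(64!×7!) = 1329890705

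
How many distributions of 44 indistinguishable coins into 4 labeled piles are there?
C(44+4-1, 4-1) = C(47, 3) = 16215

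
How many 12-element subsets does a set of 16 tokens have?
C(16,12) = 16!/(12!×4!) = 1820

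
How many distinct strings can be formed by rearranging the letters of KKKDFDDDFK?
10! / (4! × 2! × 4!) = 3150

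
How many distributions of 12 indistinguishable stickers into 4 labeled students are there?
C(12+4-1, 4-1) = C(15, 3) = 455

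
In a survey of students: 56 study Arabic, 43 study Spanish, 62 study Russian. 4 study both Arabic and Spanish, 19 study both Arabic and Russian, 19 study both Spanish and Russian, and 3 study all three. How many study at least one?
|A∪B∪C| = 56+43+62-4-19-19+3 = 122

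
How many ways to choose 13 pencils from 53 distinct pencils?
C(53,13) = 53!/(13!×40!) = 841392966470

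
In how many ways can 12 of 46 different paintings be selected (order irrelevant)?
C(46,12) = 46!/(12!×34!) = 38910617655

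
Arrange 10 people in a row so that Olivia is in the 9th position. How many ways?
Fix one position: (10-1)! = 362880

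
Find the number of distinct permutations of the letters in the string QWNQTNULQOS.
11! / (1! × 1! × 3! × 1! × 1! × 2! × 1! × 1!) = 3326400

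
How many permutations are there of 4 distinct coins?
4! = 24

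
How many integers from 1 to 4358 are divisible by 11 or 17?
⌊4358/11⌋ + ⌊4358/17⌋ - ⌊4358/187⌋ = 396 + 256 - 23 = 629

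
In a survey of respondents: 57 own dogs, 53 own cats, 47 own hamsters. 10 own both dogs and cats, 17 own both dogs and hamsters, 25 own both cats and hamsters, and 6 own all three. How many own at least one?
|A∪B∪C| = 57+53+47-10-17-25+6 = 111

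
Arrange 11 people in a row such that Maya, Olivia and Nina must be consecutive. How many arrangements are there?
Treat the 3 as one block: (11-3+1)! × 3! = 362880 × 6 = 2177280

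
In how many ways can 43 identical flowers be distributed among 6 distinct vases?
C(43+6-1, 6-1) = C(48, 5) = 1712304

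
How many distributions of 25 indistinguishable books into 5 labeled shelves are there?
C(25+5-1, 5-1) = C(29, 4) = 23751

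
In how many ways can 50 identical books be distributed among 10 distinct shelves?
C(50+10-1, 10-1) = C(59, 9) = 12565671261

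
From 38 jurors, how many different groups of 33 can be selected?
C(38,33) = 38!/(33!×5!) = 501942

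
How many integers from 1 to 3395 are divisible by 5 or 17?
⌊3395/5⌋ + ⌊3395/17⌋ - ⌊3395/85⌋ = 679 + 199 - 39 = 839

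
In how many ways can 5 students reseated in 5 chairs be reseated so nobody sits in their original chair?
!5 = Σ_{j=0}^{5} (-1)^j·5!/j! = 120 - 120 + 60 - 20 + 5 - 1 = 44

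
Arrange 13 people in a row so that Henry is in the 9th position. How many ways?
Fix one position: (13-1)! = 479001600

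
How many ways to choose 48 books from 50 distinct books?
C(50,48) = 50!/(48!×2!) = 1225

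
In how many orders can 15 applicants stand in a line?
15! = 1307674368000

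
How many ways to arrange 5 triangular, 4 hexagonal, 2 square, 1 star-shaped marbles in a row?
12! / (5! × 4! × 2! × 1!) = 83160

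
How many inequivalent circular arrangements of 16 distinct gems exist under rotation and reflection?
(16-1)!/2 = 1307674368000/2 = 653837184000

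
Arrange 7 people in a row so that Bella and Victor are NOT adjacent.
Total - adjacent = 7! - (7-1)!×2 = 5040 - 1440 = 3600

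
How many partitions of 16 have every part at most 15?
Let r_j(i) = number of partitions of i into parts ≤ j, for i = 0..16. r_1(i) = 1 for all i; r_j(i) = r_{j-1}(i) + r_j(i-j). Rows j = 2..15: ≤2: 1 1 2 2 3 3 4 4 5 5 6 6 7 7 8 8 9; ≤3: 1 1 2 3 4 5 7 8 10 12 14 16 19 21 24 27 30; ≤4: 1 1 2 3 5 6 9 11 15 18 23 27 34 39 47 54 64; ≤5: 1 1 2 3 5 7 10 13 18 23 30 37 47 57 70 84 101; ≤6: 1 1 2 3 5 7 11 14 20 26 35 44 58 71 90 110 136; ≤7: 1 1 2 3 5 7 11 15 21 28 38 49 65 82 105 131 164; ≤8: 1 1 2 3 5 7 11 15 22 29 40 52 70 89 116 146 186; ≤9: 1 1 2 3 5 7 11 15 22 30 41 54 73 94 123 157 201; ≤10: 1 1 2 3 5 7 11 15 22 30 42 55 75 97 128 164 212; ≤11: 1 1 2 3 5 7 11 15 22 30 42 56 76 99 131 169 219; ≤12: 1 1 2 3 5 7 11 15 22 30 42 56 77 100 133 172 224; ≤13: 1 1 2 3 5 7 11 15 22 30 42 56 77 101 134 174 227; ≤14: 1 1 2 3 5 7 11 15 22 30 42 56 77 101 135 175 229; ≤15: 1 1 2 3 5 7 11 15 22 30 42 56 77 101 135 176 230. r_15(16) = 230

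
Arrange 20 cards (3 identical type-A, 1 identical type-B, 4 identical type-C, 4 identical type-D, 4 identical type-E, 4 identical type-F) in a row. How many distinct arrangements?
20! / (3! × 1! × 4! × 4! × 4! × 4!) = 1222160940000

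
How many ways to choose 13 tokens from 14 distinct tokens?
C(14,13) = 14!/(13!×1!) = 14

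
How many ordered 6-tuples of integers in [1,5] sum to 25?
Coefficient of x^25 in (x + x² + ... + x^5)^6. By inclusion-exclusion on dice exceeding 5: Σ_j (-1)^j C(6,j)·C(25-1-5j, 5) = C(6,0)·C(24,5) - C(6,1)·C(19,5) + C(6,2)·C(14,5) - C(6,3)·C(9,5) = 1·42504 - 6·11628 + 15·2002 - 20·126 = 246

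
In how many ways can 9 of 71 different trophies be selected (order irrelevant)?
C(71,9) = 71!/(9!×62!) = 74473879480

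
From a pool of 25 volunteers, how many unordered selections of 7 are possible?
C(25,7) = 25!/(7!×18!) = 480700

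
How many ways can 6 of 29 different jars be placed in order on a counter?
P(29,6) = 29!/(29-6)! = 342014400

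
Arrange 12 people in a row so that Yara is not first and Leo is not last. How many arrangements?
By inclusion-exclusion: 12! - 2×(12-1)! + (12-2)! = 479001600 - 79833600 + 3628800 = 402796800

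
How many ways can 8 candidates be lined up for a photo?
8! = 40320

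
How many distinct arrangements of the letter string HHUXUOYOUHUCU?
13! / (2! × 1! × 3! × 1! × 1! × 5!) = 4324320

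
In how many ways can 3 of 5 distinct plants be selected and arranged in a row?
P(5,3) = 5!/(5-3)! = 60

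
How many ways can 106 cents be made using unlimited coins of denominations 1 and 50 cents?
Coefficient of x^106 in 1/(1-x^1) · 1/(1-x^50). Use j coins of 50 for j = 0..⌊106/50⌋ = 2, the rest in 1s: 2 + 1 = 3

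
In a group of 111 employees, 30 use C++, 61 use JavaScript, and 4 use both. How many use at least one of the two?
|A∪B| = |A| + |B| - |A∩B| = 30 + 61 - 4 = 87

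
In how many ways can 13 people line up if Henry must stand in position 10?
Fix one position: (13-1)! = 479001600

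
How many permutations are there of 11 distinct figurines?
11! = 39916800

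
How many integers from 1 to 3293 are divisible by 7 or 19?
⌊3293/7⌋ + ⌊3293/19⌋ - ⌊3293/133⌋ = 470 + 173 - 24 = 619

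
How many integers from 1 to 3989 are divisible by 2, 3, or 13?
⌊3989/2⌋+⌊3989/3⌋+⌊3989/13⌋ - ⌊3989/6⌋-⌊3989/26⌋-⌊3989/39⌋ + ⌊3989/78⌋ = 1994+1329+306 - 664-153-102 + 51 = 2761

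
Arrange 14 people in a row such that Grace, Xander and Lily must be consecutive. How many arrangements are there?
Treat the 3 as one block: (14-3+1)! × 3! = 479001600 × 6 = 2874009600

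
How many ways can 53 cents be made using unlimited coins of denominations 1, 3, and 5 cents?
Coefficient of x^53 in 1/(1-x^1) · 1/(1-x^3) · 1/(1-x^5). Case on j = number of 5-cent coins (j = 0..10); remainder r = 53 - 5j is made from {1,3} in ⌊r/3⌋+1 ways. r = 53, 48, 43, 38, 33, 28, 23, 18, 13, 8, 3 → 18 + 17 + 15 + 13 + 12 + 10 + 8 + 7 + 5 + 3 + 2 = 110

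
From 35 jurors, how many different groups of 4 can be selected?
C(35,4) = 35!/(4!×31!) = 52360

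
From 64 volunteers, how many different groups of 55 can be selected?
C(64,55) = 64!/(55!×9!) = 27540584512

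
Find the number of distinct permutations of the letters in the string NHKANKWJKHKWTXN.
15! / (4! × 3! × 1! × 2! × 1! × 1! × 2! × 1!) = 2270268000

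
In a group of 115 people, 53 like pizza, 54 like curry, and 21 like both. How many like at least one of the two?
|A∪B| = |A| + |B| - |A∩B| = 53 + 54 - 21 = 86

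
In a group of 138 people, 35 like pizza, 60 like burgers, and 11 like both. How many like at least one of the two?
|A∪B| = |A| + |B| - |A∩B| = 35 + 60 - 11 = 84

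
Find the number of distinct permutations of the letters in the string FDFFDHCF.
8! / (1! × 2! × 4! × 1!) = 840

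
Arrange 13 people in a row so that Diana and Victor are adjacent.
Treat as block: (13-1)! × 2! = 479001600 × 2 = 958003200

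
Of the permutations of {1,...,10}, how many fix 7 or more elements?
Exactly j fixed points: C(10,j)·!(10-j); sum over j ≥ 7 (derangement numbers via !m = (m-1)·(!(m-1) + !(m-2)): !0..!3 = 1, 0, 1, 2). Σ_{j=7}^{10} C(10,j)·!(10-j) = C(10,7)·!3 + C(10,8)·!2 + C(10,9)·!1 + C(10,10)·!0 = 120·2 + 45·1 + 10·0 + 1·1 = 286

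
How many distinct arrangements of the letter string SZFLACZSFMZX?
12! / (1! × 3! × 1! × 2! × 1! × 1! × 1! × 2!) = 19958400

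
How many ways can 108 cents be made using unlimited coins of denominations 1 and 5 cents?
Coefficient of x^108 in 1/(1-x^1) · 1/(1-x^5). Use j coins of 5 for j = 0..⌊108/5⌋ = 21, the rest in 1s: 21 + 1 = 22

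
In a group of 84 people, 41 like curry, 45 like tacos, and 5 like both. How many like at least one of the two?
|A∪B| = |A| + |B| - |A∩B| = 41 + 45 - 5 = 81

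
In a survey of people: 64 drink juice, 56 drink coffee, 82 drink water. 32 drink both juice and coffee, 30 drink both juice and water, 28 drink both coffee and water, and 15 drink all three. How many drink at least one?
|A∪B∪C| = 64+56+82-32-30-28+15 = 127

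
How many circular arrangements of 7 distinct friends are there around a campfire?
Circular: fix one position, arrange the rest. (7-1)! = 720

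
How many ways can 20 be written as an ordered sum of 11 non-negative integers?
C(20+11-1, 11-1) = C(30, 10) = 30045015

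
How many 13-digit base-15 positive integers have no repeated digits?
First digit: 14 choices (nonzero). Then descending: 14 × 14 × 13 × 12 × 11 × 10 × 9 × 8 × 7 × 6 × 5 × 4 × 3 = 610248038400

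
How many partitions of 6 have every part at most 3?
Let r_j(i) = number of partitions of i into parts ≤ j, for i = 0..6. r_1(i) = 1 for all i; r_j(i) = r_{j-1}(i) + r_j(i-j). Rows j = 2..3: ≤2: 1 1 2 2 3 3 4; ≤3: 1 1 2 3 4 5 7. r_3(6) = 7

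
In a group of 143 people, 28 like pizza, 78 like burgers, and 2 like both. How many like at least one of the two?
|A∪B| = |A| + |B| - |A∩B| = 28 + 78 - 2 = 104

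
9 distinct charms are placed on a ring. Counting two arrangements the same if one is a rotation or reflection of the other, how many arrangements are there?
(9-1)!/2 = 40320/2 = 20160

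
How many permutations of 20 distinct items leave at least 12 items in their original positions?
Exactly j fixed points: C(20,j)·!(20-j); sum over j ≥ 12 (derangement numbers via !m = (m-1)·(!(m-1) + !(m-2)): !0..!8 = 1, 0, 1, 2, 9, 44, 265, 1854, 14833). Σ_{j=12}^{20} C(20,j)·!(20-j) = C(20,12)·!8 + C(20,13)·!7 + C(20,14)·!6 + C(20,15)·!5 + C(20,16)·!4 + C(20,17)·!3 + C(20,18)·!2 + C(20,19)·!1 + C(20,20)·!0 = 125970·14833 + 77520·1854 + 38760·265 + 15504·44 + 4845·9 + 1140·2 + 190·1 + 20·0 + 1·1 = 2023234742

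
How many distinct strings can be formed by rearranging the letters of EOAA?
4! / (2! × 1! × 1!) = 12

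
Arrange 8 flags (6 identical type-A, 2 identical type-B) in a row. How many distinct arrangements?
8! / (6! × 2!) = 28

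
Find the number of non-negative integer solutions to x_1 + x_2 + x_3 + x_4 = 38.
C(38+4-1, 4-1) = C(41, 3) = 10660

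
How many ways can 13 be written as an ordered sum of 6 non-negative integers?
C(13+6-1, 6-1) = C(18, 5) = 8568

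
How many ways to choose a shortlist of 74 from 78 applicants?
C(78,74) = 78!/(74!×4!) = 1426425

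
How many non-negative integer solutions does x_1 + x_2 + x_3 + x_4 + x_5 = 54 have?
C(54+5-1, 5-1) = C(58, 4) = 424270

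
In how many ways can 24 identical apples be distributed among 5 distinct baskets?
C(24+5-1, 5-1) = C(28, 4) = 20475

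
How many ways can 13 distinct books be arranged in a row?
13! = 6227020800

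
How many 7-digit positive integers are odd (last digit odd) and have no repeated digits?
Last∈{1,3,5,7,9}. Last=0: 0. Last nonzero: 5×8×P(8,5) = 268800. Total = 268800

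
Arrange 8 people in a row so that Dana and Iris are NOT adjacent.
Total - adjacent = 8! - (8-1)!×2 = 40320 - 10080 = 30240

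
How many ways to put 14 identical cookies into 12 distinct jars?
C(14+12-1, 12-1) = C(25, 11) = 4457400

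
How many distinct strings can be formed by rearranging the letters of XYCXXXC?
7! / (2! × 1! × 4!) = 105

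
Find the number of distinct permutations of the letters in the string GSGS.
4! / (2! × 2!) = 6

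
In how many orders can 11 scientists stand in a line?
11! = 39916800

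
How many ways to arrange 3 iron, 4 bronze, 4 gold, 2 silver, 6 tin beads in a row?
19! / (3! × 4! × 4! × 2! × 6!) = 24443218800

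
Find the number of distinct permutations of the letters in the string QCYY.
4! / (1! × 2! × 1!) = 12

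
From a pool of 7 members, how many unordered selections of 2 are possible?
C(7,2) = 7!/(2!×5!) = 21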